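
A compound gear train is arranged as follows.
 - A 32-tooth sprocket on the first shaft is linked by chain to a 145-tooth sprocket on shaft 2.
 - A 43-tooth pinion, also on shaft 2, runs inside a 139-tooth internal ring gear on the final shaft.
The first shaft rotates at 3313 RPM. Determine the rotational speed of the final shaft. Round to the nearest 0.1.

the first shaft → shaft 2 (chain, 145/32): 3313 ÷ 4.5312 = 731.14 RPM
shaft 2 → the final shaft (internal gear, 139/43): 731.14 ÷ 3.2326 = 226.18 RPM

226.2 RPM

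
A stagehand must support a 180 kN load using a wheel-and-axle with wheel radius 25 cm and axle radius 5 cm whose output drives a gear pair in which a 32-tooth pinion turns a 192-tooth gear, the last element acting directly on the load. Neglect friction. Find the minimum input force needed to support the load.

6 kN

Wheel-and-axle MA = R/r = 25/5 = 5.
Gear pair MA = 192/32 = 6.
Combined ideal MA = 5 × 6 = 30.
Effort = load / MA = 180 / 30 = 6 kN.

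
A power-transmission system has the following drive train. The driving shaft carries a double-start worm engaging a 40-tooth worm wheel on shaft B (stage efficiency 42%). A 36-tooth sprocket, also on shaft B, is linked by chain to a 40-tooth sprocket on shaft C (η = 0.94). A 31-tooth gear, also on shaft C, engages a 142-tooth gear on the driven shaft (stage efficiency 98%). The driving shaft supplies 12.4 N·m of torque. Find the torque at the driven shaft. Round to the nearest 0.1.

488.4 N·m

Worm: ratio = 40/2 = 20; torque at shaft B = 12.4 × 20 × 0.42 = 104.16 N·m.
Chain: ratio = 40/36 = 1.1111; torque at shaft C = 104.16 × 1.1111 × 0.94 = 108.79 N·m.
Gear mesh: ratio = 142/31 = 4.5806; torque at the driven shaft = 108.79 × 4.5806 × 0.98 = 488.36 N·m.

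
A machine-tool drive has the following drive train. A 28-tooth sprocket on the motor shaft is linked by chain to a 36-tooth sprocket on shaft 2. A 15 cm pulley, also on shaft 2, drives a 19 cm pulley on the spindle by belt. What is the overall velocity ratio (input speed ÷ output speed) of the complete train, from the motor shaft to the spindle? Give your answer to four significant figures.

1.629

Each stage contributes driven/driver: chain 36/28 = 1.2857, belt 19/15 = 1.2667.
Overall: 1.2857 × 1.2667 = 1.6286.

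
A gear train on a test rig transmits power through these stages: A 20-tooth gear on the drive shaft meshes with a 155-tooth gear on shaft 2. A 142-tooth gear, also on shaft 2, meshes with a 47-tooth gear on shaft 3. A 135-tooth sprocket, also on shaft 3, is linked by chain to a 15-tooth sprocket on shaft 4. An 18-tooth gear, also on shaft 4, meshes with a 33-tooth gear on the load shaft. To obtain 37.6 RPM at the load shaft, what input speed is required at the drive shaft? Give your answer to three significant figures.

Overall ratio R = 7.75 × 0.33099 × 0.11111 × 1.8333 = 0.52253.
Required input speed = output speed × R = 37.6 × 0.52253 = 19.647 RPM.

19.6 RPM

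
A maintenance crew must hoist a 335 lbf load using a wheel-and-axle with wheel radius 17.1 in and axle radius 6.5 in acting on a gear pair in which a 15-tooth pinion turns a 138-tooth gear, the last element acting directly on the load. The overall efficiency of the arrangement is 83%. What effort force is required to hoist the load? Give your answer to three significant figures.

Wheel-and-axle MA = R/r = 17.1/6.5 = 2.6308.
Gear pair MA = 138/15 = 9.2.
Combined ideal MA = 2.6308 × 9.2 = 24.203.
Actual MA = 24.203 × 0.83 = 20.089.
Effort = load / actual MA = 335 / 20.089 = 16.676 lbf.

16.7 lbf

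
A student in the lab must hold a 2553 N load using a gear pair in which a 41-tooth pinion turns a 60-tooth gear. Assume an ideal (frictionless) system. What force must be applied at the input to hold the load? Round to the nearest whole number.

1745 N

Gear pair MA = 60/41 = 1.4634.
Effort = load / MA = 2553 / 1.4634 = 1744.5 N.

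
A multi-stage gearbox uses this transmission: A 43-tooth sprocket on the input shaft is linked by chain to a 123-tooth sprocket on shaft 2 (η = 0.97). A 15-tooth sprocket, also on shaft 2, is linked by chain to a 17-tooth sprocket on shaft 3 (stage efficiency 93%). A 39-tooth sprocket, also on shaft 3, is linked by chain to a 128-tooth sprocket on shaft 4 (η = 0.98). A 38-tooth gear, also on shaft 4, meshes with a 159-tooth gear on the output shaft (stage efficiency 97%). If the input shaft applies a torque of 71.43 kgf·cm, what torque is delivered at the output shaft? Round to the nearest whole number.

chain 123/43 = 2.8605 → τ = 71.43·2.8605·0.97 = 198.19 kgf·cm
chain 17/15 = 1.1333 → τ = 198.19·1.1333·0.93 = 208.9 kgf·cm
chain 128/39 = 3.2821 → τ = 208.9·3.2821·0.98 = 671.89 kgf·cm
gear mesh 159/38 = 4.1842 → τ = 671.89·4.1842·0.97 = 2727 kgf·cm

2727 kgf·cm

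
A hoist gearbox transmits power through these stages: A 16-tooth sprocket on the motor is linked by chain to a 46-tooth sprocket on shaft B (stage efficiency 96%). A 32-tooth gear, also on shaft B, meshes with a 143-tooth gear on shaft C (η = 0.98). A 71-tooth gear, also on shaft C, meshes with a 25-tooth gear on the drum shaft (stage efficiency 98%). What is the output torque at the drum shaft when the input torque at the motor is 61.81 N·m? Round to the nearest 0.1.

Chain: ratio = 46/16 = 2.875; torque at shaft B = 61.81 × 2.875 × 0.96 = 170.6 N·m.
Gear mesh: ratio = 143/32 = 4.4688; torque at shaft C = 170.6 × 4.4688 × 0.98 = 747.1 N·m.
Gear mesh: ratio = 25/71 = 0.35211; torque at the drum shaft = 747.1 × 0.35211 × 0.98 = 257.8 N·m.

257.8 N·m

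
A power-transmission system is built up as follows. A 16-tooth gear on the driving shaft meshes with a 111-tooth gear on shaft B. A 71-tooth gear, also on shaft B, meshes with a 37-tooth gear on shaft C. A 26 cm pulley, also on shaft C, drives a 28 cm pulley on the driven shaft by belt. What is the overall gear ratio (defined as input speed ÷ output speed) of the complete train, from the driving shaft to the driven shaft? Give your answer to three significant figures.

3.89

Each stage contributes driven/driver: gear mesh 111/16 = 6.9375, gear mesh 37/71 = 0.52113, belt 28/26 = 1.0769.
Overall: 6.9375 × 0.52113 × 1.0769 = 3.8934.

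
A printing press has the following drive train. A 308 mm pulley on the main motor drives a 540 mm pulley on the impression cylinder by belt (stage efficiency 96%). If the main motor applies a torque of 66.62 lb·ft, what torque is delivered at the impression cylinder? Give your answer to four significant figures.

After the belt (540/308): 66.62 × 1.7532 × 0.96 = 112.13 lb·ft

112.1 lb·ft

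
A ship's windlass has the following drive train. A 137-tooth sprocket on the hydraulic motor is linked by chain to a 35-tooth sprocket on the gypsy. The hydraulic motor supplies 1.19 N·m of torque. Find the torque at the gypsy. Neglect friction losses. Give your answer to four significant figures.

0.3040 N·m

After the chain (35/137): 1.19 × 0.25547 = 0.30401 N·m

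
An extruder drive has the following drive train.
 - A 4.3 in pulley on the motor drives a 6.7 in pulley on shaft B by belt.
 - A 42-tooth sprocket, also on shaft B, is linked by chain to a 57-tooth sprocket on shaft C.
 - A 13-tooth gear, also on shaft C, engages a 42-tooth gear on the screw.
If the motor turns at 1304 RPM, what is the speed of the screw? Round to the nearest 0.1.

belt 6.7/4.3 = 1.5581 → 1304/1.5581 = 836.9 RPM
chain 57/42 = 1.3571 → 836.9/1.3571 = 616.66 RPM
gear mesh 42/13 = 3.2308 → 616.66/3.2308 = 190.87 RPM

190.9 RPM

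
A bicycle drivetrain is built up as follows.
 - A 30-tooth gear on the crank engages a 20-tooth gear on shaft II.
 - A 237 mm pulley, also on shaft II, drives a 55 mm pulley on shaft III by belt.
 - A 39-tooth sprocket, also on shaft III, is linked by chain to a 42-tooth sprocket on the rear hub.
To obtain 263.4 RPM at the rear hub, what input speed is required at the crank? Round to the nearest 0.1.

43.9 RPM

Overall ratio R = 0.66667 × 0.23207 × 1.0769 = 0.16661.
Required input speed = output speed × R = 263.4 × 0.16661 = 43.886 RPM.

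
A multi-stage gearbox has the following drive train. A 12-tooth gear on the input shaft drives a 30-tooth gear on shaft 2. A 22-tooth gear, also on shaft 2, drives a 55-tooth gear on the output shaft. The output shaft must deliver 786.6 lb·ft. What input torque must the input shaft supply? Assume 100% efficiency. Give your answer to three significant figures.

Overall ratio R = 2.5 × 2.5 = 6.25.
Input torque = output torque / R = 786.6 / 6.25 = 125.86 lb·ft.

126 lb·ft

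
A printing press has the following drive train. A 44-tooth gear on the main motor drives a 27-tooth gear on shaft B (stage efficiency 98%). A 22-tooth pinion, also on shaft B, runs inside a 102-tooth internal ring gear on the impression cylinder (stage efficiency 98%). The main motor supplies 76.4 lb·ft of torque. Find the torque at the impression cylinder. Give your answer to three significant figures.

209 lb·ft

Gear mesh: ratio = 27/44 = 0.61364; torque at shaft B = 76.4 × 0.61364 × 0.98 = 45.944 lb·ft.
Internal gear: ratio = 102/22 = 4.6364; torque at the impression cylinder = 45.944 × 4.6364 × 0.98 = 208.75 lb·ft.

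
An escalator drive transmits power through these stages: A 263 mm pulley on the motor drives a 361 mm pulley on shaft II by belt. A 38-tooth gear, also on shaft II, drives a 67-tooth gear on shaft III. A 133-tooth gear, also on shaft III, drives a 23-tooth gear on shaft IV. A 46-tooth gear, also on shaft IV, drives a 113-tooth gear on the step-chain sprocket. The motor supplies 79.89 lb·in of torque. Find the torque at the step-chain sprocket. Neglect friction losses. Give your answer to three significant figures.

82.1 lb·in

belt 361/263 = 1.3726 → τ = 79.89·1.3726 = 109.66 lb·in
gear mesh 67/38 = 1.7632 → τ = 109.66·1.7632 = 193.35 lb·in
gear mesh 23/133 = 0.17293 → τ = 193.35·0.17293 = 33.436 lb·in
gear mesh 113/46 = 2.4565 → τ = 33.436·2.4565 = 82.136 lb·in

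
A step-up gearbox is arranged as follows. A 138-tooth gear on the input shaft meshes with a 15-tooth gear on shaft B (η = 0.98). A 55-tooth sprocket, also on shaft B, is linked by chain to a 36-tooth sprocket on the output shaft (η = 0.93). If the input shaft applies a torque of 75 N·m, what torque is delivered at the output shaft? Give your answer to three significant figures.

Gear mesh: ratio = 15/138 = 0.1087; torque at shaft B = 75 × 0.1087 × 0.98 = 7.9891 N·m.
Chain: ratio = 36/55 = 0.65455; torque at the output shaft = 7.9891 × 0.65455 × 0.93 = 4.8632 N·m.

4.86 N·m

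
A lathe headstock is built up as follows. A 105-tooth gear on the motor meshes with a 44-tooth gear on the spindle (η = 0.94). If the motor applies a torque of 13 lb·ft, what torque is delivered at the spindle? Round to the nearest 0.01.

5.12 lb·ft

Gear mesh: ratio = 44/105 = 0.41905; torque at the spindle = 13 × 0.41905 × 0.94 = 5.1208 lb·ft.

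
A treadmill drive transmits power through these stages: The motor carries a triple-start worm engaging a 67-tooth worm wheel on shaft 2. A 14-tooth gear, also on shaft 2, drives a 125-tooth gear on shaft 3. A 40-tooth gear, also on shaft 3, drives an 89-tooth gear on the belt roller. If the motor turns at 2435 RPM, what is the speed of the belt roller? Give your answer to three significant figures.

Worm: ratio = 67/3 = 22.333, so shaft 2 turns at 2435 / 22.333 = 109.03 RPM.
Gear mesh: ratio = 125/14 = 8.9286, so shaft 3 turns at 109.03 / 8.9286 = 12.211 RPM.
Gear mesh: ratio = 89/40 = 2.225, so the belt roller turns at 12.211 / 2.225 = 5.4882 RPM.

5.49 RPM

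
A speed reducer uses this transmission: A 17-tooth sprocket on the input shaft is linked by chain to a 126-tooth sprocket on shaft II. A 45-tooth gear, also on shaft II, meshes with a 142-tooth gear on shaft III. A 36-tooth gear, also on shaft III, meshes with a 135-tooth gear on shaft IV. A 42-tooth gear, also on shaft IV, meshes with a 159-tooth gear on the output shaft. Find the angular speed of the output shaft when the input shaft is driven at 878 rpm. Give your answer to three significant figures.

the input shaft → shaft II (chain, 126/17): 878 ÷ 7.4118 = 118.46 rpm
shaft II → shaft III (gear mesh, 142/45): 118.46 ÷ 3.1556 = 37.54 rpm
shaft III → shaft IV (gear mesh, 135/36): 37.54 ÷ 3.75 = 10.011 rpm
shaft IV → the output shaft (gear mesh, 159/42): 10.011 ÷ 3.7857 = 2.6443 rpm

2.64 rpm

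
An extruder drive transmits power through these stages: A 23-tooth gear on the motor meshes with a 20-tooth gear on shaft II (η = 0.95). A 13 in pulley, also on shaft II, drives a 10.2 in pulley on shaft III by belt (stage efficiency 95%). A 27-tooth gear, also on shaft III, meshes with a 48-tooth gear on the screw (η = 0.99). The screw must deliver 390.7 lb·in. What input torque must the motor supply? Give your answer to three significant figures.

Overall ratio R = 0.86957 × 0.78462 × 1.7778 = 1.2129; overall efficiency η = 0.95 × 0.95 × 0.99 = 0.8935.
Input torque = output torque / (R × η) = 390.7 / (1.2129 × 0.8935) = 360.52 lb·in.

361 lb·in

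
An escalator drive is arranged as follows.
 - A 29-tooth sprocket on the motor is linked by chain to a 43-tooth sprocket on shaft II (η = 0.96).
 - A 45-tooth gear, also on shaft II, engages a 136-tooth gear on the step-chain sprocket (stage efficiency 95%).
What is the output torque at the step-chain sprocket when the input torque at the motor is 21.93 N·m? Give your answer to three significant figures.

chain 43/29 = 1.4828 → τ = 21.93·1.4828·0.96 = 31.216 N·m
gear mesh 136/45 = 3.0222 → τ = 31.216·3.0222·0.95 = 89.625 N·m

89.6 N·m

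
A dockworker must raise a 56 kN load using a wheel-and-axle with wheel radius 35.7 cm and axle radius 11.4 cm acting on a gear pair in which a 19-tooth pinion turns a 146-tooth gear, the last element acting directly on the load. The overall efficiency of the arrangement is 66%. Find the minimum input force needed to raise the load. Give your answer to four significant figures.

3.526 kN

Wheel-and-axle MA = R/r = 35.7/11.4 = 3.1316.
Gear pair MA = 146/19 = 7.6842.
Combined ideal MA = 3.1316 × 7.6842 = 24.064.
Actual MA = 24.064 × 0.66 = 15.882.
Effort = load / actual MA = 56 / 15.882 = 3.526 kN.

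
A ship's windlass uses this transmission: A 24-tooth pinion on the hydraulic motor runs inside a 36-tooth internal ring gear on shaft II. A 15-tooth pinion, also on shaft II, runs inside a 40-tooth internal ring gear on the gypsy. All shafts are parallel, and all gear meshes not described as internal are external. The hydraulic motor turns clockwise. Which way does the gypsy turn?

clockwise

the hydraulic motor → shaft II: internal mesh, same direction → CW.
shaft II → the gypsy: internal mesh, same direction → CW.
0 reversals in total — an even number — so the gypsy turns the same way as the hydraulic motor.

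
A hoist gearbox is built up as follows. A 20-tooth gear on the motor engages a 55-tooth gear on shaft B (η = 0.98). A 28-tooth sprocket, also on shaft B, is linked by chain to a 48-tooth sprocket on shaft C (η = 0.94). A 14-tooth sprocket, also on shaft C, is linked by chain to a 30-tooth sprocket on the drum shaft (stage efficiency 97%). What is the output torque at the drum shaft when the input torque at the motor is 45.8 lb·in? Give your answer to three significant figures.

413 lb·in

After the gear mesh (55/20): 45.8 × 2.75 × 0.98 = 123.43 lb·in
After the chain (48/28): 123.43 × 1.7143 × 0.94 = 198.9 lb·in
After the chain (30/14): 198.9 × 2.1429 × 0.97 = 413.43 lb·in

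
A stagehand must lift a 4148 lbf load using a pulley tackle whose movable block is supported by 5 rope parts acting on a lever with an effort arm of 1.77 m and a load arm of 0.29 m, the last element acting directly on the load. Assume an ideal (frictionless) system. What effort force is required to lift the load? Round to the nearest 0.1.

Block-and-tackle MA = number of supporting rope parts = 5.
Lever MA = effort arm / load arm = 1.77/0.29 = 6.1034.
Combined ideal MA = 5 × 6.1034 = 30.517.
Effort = load / MA = 4148 / 30.517 = 135.92 lbf.

135.9 lbf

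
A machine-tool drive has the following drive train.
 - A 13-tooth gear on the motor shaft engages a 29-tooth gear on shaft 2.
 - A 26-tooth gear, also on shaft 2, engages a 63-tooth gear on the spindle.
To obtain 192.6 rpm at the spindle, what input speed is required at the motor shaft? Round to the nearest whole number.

1041 rpm

Overall ratio R = 2.2308 × 2.4231 = 5.4053.
Required input speed = output speed × R = 192.6 × 5.4053 = 1041.1 rpm.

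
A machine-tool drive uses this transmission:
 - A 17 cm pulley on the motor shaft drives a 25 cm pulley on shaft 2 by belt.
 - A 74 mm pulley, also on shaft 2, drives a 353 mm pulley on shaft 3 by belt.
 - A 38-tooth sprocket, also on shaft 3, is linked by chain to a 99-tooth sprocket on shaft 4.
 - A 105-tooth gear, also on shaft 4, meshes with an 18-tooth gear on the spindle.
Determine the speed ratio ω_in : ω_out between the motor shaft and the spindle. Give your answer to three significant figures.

Each stage contributes driven/driver: belt 25/17 = 1.4706, belt 353/74 = 4.7703, chain 99/38 = 2.6053, gear mesh 18/105 = 0.17143.
Overall: 1.4706 × 4.7703 × 2.6053 × 0.17143 = 3.1331.

3.13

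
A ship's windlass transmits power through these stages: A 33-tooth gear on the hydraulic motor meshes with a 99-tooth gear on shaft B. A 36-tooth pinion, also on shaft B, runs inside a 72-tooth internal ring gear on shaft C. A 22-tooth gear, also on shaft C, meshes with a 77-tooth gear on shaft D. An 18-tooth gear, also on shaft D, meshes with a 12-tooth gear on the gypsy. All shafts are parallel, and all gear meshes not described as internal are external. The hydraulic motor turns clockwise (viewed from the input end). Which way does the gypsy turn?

counterclockwise

the hydraulic motor → shaft B: external mesh, 1 reversal → CCW.
shaft B → shaft C: internal mesh, same direction → CCW.
shaft C → shaft D: external mesh, 1 reversal → CW.
shaft D → the gypsy: external mesh, 1 reversal → CCW.
3 reversals in total — an odd number — so the gypsy turns opposite to the hydraulic motor.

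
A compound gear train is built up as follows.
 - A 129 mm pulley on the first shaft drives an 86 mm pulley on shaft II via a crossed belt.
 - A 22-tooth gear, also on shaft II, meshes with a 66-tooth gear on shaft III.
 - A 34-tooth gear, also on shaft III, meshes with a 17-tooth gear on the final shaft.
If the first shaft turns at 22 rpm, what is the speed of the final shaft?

the first shaft → shaft II (belt, 86/129): 22 ÷ 0.66667 = 33 rpm
shaft II → shaft III (gear mesh, 66/22): 33 ÷ 3 = 11 rpm
shaft III → the final shaft (gear mesh, 17/34): 11 ÷ 0.5 = 22 rpm

22 rpm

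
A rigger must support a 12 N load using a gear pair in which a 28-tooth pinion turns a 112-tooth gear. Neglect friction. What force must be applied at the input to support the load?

3 N

Gear pair MA = 112/28 = 4.
Effort = load / MA = 12 / 4 = 3 N.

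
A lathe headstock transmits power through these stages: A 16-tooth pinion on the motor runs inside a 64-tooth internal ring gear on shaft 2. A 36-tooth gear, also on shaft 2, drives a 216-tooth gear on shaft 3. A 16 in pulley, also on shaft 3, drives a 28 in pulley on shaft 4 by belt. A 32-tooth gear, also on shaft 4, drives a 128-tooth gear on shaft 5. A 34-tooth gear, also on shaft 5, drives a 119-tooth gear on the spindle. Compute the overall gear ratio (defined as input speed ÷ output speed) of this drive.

Each stage contributes driven/driver: internal gear 64/16 = 4, gear mesh 216/36 = 6, belt 28/16 = 1.75, gear mesh 128/32 = 4, gear mesh 119/34 = 3.5.
Overall: 4 × 6 × 1.75 × 4 × 3.5 = 588.

588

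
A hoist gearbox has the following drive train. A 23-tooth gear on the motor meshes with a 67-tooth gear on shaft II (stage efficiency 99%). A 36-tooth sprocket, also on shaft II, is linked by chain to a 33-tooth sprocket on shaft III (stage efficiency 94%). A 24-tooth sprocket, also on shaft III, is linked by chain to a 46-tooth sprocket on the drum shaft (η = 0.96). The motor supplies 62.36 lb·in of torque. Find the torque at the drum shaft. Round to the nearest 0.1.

After the gear mesh (67/23): 62.36 × 2.913 × 0.99 = 179.84 lb·in
After the chain (33/36): 179.84 × 0.91667 × 0.94 = 154.96 lb·in
After the chain (46/24): 154.96 × 1.9167 × 0.96 = 285.13 lb·in

285.1 lb·in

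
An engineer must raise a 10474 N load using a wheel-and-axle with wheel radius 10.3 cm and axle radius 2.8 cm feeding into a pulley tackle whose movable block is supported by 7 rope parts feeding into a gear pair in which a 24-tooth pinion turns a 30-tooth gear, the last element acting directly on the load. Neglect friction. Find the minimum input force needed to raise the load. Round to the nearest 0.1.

325.4 N

Wheel-and-axle MA = R/r = 10.3/2.8 = 3.6786.
Block-and-tackle MA = number of supporting rope parts = 7.
Gear pair MA = 30/24 = 1.25.
Combined ideal MA = 3.6786 × 7 × 1.25 = 32.188.
Effort = load / MA = 10474 / 32.188 = 325.41 N.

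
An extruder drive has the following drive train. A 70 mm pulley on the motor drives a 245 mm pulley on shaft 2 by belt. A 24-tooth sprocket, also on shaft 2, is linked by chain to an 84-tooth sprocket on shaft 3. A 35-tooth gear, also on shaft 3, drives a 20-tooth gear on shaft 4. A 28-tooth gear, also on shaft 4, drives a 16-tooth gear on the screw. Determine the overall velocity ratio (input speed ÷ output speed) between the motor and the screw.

4

Each stage contributes driven/driver: belt 245/70 = 3.5, chain 84/24 = 3.5, gear mesh 20/35 = 0.57143, gear mesh 16/28 = 0.57143.
Overall: 3.5 × 3.5 × 0.57143 × 0.57143 = 4.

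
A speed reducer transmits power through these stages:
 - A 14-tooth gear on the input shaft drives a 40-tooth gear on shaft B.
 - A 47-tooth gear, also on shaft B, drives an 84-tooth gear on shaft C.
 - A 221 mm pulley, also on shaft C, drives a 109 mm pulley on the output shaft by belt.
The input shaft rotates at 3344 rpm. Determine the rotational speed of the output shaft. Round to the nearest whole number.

gear mesh 40/14 = 2.8571 → 3344/2.8571 = 1170.4 rpm
gear mesh 84/47 = 1.7872 → 1170.4/1.7872 = 654.87 rpm
belt 109/221 = 0.49321 → 654.87/0.49321 = 1327.8 rpm

1328 rpm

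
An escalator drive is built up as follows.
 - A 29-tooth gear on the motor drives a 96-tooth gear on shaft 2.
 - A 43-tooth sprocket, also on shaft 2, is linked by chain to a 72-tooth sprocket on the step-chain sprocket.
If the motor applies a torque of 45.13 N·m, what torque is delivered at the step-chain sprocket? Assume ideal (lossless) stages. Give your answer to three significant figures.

After the gear mesh (96/29): 45.13 × 3.3103 = 149.4 N·m
After the chain (72/43): 149.4 × 1.6744 = 250.15 N·m

250 N·m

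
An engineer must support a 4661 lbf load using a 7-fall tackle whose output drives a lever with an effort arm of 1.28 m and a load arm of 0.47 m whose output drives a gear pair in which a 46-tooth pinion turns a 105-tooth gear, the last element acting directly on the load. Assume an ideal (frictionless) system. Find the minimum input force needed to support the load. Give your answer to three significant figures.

Block-and-tackle MA = number of supporting rope parts = 7.
Lever MA = effort arm / load arm = 1.28/0.47 = 2.7234.
Gear pair MA = 105/46 = 2.2826.
Combined ideal MA = 7 × 2.7234 × 2.2826 = 43.515.
Effort = load / MA = 4661 / 43.515 = 107.11 lbf.

107 lbf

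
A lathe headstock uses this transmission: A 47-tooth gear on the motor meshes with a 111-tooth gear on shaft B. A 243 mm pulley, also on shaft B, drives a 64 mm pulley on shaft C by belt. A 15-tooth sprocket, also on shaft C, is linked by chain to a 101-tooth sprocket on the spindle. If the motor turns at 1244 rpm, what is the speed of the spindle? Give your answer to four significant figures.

gear mesh 111/47 = 2.3617 → 1244/2.3617 = 526.74 rpm
belt 64/243 = 0.26337 → 526.74/0.26337 = 2000 rpm
chain 101/15 = 6.7333 → 2000/6.7333 = 297.02 rpm

297.0 rpm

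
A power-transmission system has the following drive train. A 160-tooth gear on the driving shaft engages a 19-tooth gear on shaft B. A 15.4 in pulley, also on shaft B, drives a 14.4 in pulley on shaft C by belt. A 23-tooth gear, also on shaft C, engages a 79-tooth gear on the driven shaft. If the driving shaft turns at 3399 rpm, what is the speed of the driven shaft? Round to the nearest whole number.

the driving shaft → shaft B (gear mesh, 19/160): 3399 ÷ 0.11875 = 28623 rpm
shaft B → shaft C (belt, 14.4/15.4): 28623 ÷ 0.93506 = 30611 rpm
shaft C → the driven shaft (gear mesh, 79/23): 30611 ÷ 3.4348 = 8912 rpm

8912 rpm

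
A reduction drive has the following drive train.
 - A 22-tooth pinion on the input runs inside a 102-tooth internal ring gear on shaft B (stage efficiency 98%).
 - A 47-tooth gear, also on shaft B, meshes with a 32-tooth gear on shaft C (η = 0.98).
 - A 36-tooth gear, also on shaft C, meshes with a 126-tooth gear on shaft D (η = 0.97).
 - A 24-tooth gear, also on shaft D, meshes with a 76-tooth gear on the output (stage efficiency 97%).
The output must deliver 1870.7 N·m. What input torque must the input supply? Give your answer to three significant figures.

Overall ratio R = 4.6364 × 0.68085 × 3.5 × 3.1667 = 34.986; overall efficiency η = 0.98 × 0.98 × 0.97 × 0.97 = 0.9036.
Input torque = output torque / (R × η) = 1870.7 / (34.986 × 0.9036) = 59.171 N·m.

59.2 N·m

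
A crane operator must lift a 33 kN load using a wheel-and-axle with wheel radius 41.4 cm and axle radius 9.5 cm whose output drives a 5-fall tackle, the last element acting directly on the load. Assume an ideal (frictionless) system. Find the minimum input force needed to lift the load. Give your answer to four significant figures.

1.514 kN

Wheel-and-axle MA = R/r = 41.4/9.5 = 4.3579.
Block-and-tackle MA = number of supporting rope parts = 5.
Combined ideal MA = 4.3579 × 5 = 21.789.
Effort = load / MA = 33 / 21.789 = 1.5145 kN.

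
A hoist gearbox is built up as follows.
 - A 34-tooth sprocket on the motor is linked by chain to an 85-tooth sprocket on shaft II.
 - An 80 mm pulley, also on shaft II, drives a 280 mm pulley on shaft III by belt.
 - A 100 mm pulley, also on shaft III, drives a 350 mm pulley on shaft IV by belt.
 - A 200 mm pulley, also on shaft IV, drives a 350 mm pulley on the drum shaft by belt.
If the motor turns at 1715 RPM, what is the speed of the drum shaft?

32 RPM

Chain: ratio = 85/34 = 2.5, so shaft II turns at 1715 / 2.5 = 686 RPM.
Belt: ratio = 280/80 = 3.5, so shaft III turns at 686 / 3.5 = 196 RPM.
Belt: ratio = 350/100 = 3.5, so shaft IV turns at 196 / 3.5 = 56 RPM.
Belt: ratio = 350/200 = 1.75, so the drum shaft turns at 56 / 1.75 = 32 RPM.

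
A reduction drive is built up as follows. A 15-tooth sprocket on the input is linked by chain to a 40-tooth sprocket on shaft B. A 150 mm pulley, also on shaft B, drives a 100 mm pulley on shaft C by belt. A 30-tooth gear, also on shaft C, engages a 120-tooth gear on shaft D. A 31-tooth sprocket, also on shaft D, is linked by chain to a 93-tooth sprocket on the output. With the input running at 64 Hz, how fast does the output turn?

3 Hz

the input → shaft B (chain, 40/15): 64 ÷ 2.6667 = 24 Hz
shaft B → shaft C (belt, 100/150): 24 ÷ 0.66667 = 36 Hz
shaft C → shaft D (gear mesh, 120/30): 36 ÷ 4 = 9 Hz
shaft D → the output (chain, 93/31): 9 ÷ 3 = 3 Hz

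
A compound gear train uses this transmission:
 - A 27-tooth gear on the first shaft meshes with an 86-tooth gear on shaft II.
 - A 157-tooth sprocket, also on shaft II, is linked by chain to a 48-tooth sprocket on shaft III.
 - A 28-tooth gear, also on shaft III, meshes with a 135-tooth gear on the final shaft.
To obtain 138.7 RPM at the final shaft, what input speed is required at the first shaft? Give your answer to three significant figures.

Overall ratio R = 3.1852 × 0.30573 × 4.8214 = 4.6952.
Required input speed = output speed × R = 138.7 × 4.6952 = 651.22 RPM.

651 RPM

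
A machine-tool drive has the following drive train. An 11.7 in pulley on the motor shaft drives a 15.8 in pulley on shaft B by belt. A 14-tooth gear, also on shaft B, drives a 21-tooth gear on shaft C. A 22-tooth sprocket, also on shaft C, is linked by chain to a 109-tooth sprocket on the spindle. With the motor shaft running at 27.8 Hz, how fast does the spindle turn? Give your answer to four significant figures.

2.770 Hz

belt 15.8/11.7 = 1.3504 → 27.8/1.3504 = 20.586 Hz
gear mesh 21/14 = 1.5 → 20.586/1.5 = 13.724 Hz
chain 109/22 = 4.9545 → 13.724/4.9545 = 2.77 Hz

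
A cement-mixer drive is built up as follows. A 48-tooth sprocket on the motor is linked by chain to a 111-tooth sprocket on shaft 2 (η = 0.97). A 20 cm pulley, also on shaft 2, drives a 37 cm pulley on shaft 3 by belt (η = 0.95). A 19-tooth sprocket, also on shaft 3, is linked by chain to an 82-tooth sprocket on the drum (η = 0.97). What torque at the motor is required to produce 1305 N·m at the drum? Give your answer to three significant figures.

79.1 N·m

Overall ratio R = 2.3125 × 1.85 × 4.3158 = 18.463; overall efficiency η = 0.97 × 0.95 × 0.97 = 0.8939.
Input torque = output torque / (R × η) = 1305 / (18.463 × 0.8939) = 79.073 N·m.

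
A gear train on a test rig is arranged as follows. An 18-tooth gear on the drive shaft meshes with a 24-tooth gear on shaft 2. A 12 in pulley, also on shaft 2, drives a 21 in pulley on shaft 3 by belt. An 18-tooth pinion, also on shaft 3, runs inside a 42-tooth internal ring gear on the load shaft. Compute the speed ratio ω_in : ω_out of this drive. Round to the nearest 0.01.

5.44

Each stage contributes driven/driver: gear mesh 24/18 = 1.3333, belt 21/12 = 1.75, internal gear 42/18 = 2.3333.
Overall: 1.3333 × 1.75 × 2.3333 = 5.4444.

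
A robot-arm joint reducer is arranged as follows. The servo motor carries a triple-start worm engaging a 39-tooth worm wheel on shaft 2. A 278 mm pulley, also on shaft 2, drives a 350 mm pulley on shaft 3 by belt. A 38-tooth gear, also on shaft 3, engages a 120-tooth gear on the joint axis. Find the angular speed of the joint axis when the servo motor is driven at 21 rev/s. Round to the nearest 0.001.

0.406 rev/s

worm 39/3 = 13 → 21/13 = 1.6154 rev/s
belt 350/278 = 1.259 → 1.6154/1.259 = 1.2831 rev/s
gear mesh 120/38 = 3.1579 → 1.2831/3.1579 = 0.40631 rev/s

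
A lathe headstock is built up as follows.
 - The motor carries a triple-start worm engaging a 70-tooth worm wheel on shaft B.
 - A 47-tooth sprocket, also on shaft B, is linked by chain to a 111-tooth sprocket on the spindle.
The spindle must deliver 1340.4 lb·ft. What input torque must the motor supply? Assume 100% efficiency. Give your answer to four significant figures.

Overall ratio R = 23.333 × 2.3617 = 55.106.
Input torque = output torque / R = 1340.4 / 55.106 = 24.324 lb·ft.

24.32 lb·ft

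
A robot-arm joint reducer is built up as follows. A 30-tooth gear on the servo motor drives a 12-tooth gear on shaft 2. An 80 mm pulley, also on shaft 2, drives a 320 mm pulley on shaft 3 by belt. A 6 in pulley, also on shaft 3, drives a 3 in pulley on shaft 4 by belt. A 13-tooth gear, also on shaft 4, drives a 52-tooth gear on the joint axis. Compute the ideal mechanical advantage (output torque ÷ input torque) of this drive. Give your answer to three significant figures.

3.20

Each stage contributes driven/driver: gear mesh 12/30 = 0.4, belt 320/80 = 4, belt 3/6 = 0.5, gear mesh 52/13 = 4.
Overall: 0.4 × 4 × 0.5 × 4 = 3.2.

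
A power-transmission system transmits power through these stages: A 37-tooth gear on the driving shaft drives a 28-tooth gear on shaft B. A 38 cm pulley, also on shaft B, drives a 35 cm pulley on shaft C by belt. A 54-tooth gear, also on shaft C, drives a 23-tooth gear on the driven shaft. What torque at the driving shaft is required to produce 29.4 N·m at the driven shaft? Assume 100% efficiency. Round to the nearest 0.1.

99.0 N·m

Overall ratio R = 0.75676 × 0.92105 × 0.42593 = 0.29688.
Input torque = output torque / R = 29.4 / 0.29688 = 99.031 N·m.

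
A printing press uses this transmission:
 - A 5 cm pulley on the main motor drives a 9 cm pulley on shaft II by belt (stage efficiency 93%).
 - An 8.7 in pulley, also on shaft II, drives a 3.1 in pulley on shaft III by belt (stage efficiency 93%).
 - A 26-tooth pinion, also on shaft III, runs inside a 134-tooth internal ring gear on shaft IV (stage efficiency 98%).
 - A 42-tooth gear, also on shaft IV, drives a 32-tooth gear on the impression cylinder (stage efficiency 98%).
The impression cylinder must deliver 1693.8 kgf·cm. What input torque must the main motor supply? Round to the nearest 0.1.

809.6 kgf·cm

Overall ratio R = 1.8 × 0.35632 × 5.1538 × 0.7619 = 2.5185; overall efficiency η = 0.93 × 0.93 × 0.98 × 0.98 = 0.8306.
Input torque = output torque / (R × η) = 1693.8 / (2.5185 × 0.8306) = 809.65 kgf·cm.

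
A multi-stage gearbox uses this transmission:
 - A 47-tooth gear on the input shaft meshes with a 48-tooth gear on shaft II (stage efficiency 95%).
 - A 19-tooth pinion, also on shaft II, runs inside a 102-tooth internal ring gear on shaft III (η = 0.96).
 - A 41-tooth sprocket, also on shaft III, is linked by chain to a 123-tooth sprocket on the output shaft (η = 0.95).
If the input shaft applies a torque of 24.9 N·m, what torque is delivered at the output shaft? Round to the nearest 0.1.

354.8 N·m

Gear mesh: ratio = 48/47 = 1.0213; torque at shaft II = 24.9 × 1.0213 × 0.95 = 24.158 N·m.
Internal gear: ratio = 102/19 = 5.3684; torque at shaft III = 24.158 × 5.3684 × 0.96 = 124.5 N·m.
Chain: ratio = 123/41 = 3; torque at the output shaft = 124.5 × 3 × 0.95 = 354.84 N·m.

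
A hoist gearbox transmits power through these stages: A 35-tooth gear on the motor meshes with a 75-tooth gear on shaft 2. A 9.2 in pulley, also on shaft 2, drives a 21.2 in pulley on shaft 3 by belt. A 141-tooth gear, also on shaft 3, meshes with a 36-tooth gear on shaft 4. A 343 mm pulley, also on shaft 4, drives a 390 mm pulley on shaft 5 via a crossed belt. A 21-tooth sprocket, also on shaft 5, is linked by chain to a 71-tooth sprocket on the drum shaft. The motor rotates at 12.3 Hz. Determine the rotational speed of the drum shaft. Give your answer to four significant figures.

2.538 Hz

gear mesh 75/35 = 2.1429 → 12.3/2.1429 = 5.74 Hz
belt 21.2/9.2 = 2.3043 → 5.74/2.3043 = 2.4909 Hz
gear mesh 36/141 = 0.25532 → 2.4909/0.25532 = 9.7562 Hz
belt 390/343 = 1.137 → 9.7562/1.137 = 8.5804 Hz
chain 71/21 = 3.381 → 8.5804/3.381 = 2.5379 Hz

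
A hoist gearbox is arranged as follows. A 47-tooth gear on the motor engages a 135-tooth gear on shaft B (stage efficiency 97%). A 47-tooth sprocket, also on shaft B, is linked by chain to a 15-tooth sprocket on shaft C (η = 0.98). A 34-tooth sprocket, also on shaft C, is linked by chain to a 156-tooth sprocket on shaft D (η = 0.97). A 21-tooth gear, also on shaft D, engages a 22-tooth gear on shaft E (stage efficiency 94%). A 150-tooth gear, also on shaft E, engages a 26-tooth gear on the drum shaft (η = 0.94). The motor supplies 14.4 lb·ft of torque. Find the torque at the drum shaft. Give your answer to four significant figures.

8.961 lb·ft

After the gear mesh (135/47): 14.4 × 2.8723 × 0.97 = 40.121 lb·ft
After the chain (15/47): 40.121 × 0.31915 × 0.98 = 12.548 lb·ft
After the chain (156/34): 12.548 × 4.5882 × 0.97 = 55.848 lb·ft
After the gear mesh (22/21): 55.848 × 1.0476 × 0.94 = 54.997 lb·ft
After the gear mesh (26/150): 54.997 × 0.17333 × 0.94 = 8.9608 lb·ft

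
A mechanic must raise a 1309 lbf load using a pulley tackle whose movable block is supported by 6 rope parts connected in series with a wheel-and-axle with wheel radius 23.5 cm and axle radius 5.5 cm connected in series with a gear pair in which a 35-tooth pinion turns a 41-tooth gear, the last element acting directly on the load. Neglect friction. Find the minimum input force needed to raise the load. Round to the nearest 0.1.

Block-and-tackle MA = number of supporting rope parts = 6.
Wheel-and-axle MA = R/r = 23.5/5.5 = 4.2727.
Gear pair MA = 41/35 = 1.1714.
Combined ideal MA = 6 × 4.2727 × 1.1714 = 30.031.
Effort = load / MA = 1309 / 30.031 = 43.588 lbf.

43.6 lbf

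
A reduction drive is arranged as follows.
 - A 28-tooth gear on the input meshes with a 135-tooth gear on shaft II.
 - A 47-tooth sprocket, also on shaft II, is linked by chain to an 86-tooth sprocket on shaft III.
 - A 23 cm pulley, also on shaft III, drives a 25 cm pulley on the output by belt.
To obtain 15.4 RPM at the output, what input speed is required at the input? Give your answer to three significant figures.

Overall ratio R = 4.8214 × 1.8298 × 1.087 = 9.5893.
Required input speed = output speed × R = 15.4 × 9.5893 = 147.68 RPM.

148 RPM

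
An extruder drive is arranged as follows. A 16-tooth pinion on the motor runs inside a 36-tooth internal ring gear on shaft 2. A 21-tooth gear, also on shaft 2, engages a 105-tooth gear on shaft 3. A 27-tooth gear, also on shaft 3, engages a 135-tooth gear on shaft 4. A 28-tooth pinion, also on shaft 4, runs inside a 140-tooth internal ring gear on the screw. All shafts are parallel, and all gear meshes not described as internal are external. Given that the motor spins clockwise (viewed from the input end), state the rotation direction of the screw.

the motor → shaft 2: internal mesh, same direction → CW.
shaft 2 → shaft 3: external mesh, 1 reversal → CCW.
shaft 3 → shaft 4: external mesh, 1 reversal → CW.
shaft 4 → the screw: internal mesh, same direction → CW.
2 reversals in total — an even number — so the screw turns the same way as the motor.

clockwise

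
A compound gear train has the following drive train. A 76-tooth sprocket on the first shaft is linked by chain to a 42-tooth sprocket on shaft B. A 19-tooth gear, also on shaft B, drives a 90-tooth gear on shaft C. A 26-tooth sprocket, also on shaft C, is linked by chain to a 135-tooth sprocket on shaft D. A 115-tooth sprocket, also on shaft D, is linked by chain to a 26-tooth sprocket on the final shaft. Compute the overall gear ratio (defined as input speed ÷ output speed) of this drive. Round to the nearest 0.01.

Each stage contributes driven/driver: chain 42/76 = 0.55263, gear mesh 90/19 = 4.7368, chain 135/26 = 5.1923, chain 26/115 = 0.22609.
Overall: 0.55263 × 4.7368 × 5.1923 × 0.22609 = 3.073.

3.07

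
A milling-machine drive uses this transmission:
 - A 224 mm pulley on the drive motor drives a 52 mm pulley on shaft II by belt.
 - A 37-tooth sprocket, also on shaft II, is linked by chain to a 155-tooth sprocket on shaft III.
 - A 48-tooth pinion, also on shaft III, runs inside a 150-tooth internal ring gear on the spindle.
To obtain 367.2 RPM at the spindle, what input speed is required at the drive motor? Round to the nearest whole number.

1116 RPM

Overall ratio R = 0.23214 × 4.1892 × 3.125 = 3.039.
Required input speed = output speed × R = 367.2 × 3.039 = 1115.9 RPM.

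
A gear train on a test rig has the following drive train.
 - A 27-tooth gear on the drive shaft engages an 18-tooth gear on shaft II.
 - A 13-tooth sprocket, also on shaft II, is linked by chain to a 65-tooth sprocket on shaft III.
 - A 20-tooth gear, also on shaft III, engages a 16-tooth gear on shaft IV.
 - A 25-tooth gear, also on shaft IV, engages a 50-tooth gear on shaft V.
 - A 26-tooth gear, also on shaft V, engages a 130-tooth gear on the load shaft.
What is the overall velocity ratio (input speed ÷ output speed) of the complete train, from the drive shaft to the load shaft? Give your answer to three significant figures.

26.7

Each stage contributes driven/driver: gear mesh 18/27 = 0.66667, chain 65/13 = 5, gear mesh 16/20 = 0.8, gear mesh 50/25 = 2, gear mesh 130/26 = 5.
Overall: 0.66667 × 5 × 0.8 × 2 × 5 = 26.667.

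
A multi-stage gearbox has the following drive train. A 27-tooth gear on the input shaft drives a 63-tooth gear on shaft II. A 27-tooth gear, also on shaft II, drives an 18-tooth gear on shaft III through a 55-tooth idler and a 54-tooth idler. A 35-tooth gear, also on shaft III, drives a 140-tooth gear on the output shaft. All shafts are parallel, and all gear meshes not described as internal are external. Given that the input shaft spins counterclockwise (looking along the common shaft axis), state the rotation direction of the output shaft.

clockwise

the input shaft → shaft II: external mesh, 1 reversal → CW.
shaft II → shaft III: driver → idler → idler → driven is 3 external meshes, 3 reversals → CCW.
shaft III → the output shaft: external mesh, 1 reversal → CW.
5 reversals in total — an odd number — so the output shaft turns opposite to the input shaft.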